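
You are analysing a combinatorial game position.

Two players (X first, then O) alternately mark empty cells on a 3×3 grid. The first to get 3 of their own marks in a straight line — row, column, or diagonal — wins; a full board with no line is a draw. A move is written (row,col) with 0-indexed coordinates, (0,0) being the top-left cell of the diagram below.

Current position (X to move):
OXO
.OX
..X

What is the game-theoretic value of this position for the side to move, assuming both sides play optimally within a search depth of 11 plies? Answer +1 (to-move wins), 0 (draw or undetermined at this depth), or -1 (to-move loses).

value(OXO/.OX/..X, X) = 0

p1 X@[OXO/.OX/..X]: (1,0)[OXO/XOX/..X]-1 (2,0)[OXO/.OX/X.X]+0* (2,1)[OXO/.OX/.XX]-1
p2 O@[OXO/.OX/X.X]: (1,0)[OXO/OOX/X.X]-1 (2,1)[OXO/.OX/XOX]+0*
p3 X@[OXO/.OX/XOX]: (1,0)[OXO/XOX/XOX]+0*
p4 O@[OXO/XOX/XOX] terminal +0; root [OXO/.OX/..X] d11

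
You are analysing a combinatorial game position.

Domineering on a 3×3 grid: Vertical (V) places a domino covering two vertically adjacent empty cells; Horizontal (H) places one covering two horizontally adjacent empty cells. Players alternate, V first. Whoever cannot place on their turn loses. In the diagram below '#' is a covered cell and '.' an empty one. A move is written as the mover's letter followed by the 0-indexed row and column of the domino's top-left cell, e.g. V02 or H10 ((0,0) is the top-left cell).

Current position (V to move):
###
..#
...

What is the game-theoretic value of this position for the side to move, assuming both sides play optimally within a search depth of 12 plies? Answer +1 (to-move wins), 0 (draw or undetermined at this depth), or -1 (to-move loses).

ply 1, V at ###/..#/... | V10=-1→###/#.#/#..; V11=+1→###/.##/.#.*
ply 2: ###/.##/.#. is terminal -1 (H); from ###/..#/... depth 12

value(###/..#/..., V) = +1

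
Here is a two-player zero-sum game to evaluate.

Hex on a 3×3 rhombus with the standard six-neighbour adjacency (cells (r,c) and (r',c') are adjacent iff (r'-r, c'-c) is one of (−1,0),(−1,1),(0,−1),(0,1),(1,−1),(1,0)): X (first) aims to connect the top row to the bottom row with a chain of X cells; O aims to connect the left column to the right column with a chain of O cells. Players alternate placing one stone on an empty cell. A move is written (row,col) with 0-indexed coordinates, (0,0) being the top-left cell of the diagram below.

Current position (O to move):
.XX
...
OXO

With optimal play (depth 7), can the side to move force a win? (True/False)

p1 O@[.XX/.../OXO]: (0,0)[OXX/.../OXO]-1* (1,0)[.XX/O../OXO]-1 (1,1)[.XX/.O./OXO]-1 (1,2)[.XX/..O/OXO]-1
p2 X@[OXX/.../OXO]: (1,0)[OXX/X../OXO]+1* (1,1)[OXX/.X./OXO]+1 (1,2)[OXX/..X/OXO]+1
p3 O@[OXX/X../OXO]: (1,1)[OXX/XO./OXO]-1* (1,2)[OXX/X.O/OXO]-1
p4 X@[OXX/XO./OXO]: (1,2)[OXX/XOX/OXO]+1*
p5 O@[OXX/XOX/OXO] terminal -1; root [.XX/.../OXO] d7

O winning at [.XX/.../OXO]: False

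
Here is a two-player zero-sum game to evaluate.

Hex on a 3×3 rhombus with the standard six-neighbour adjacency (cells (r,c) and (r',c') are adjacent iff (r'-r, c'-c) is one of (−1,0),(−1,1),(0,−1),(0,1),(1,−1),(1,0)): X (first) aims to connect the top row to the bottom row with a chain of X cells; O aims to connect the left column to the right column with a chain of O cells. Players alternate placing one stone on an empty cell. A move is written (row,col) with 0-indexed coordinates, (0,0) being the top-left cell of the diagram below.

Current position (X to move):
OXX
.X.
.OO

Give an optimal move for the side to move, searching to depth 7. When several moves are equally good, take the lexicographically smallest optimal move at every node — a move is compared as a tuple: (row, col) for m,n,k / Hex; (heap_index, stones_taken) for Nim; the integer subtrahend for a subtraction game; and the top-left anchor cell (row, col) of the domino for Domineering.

[OXX/.X./.OO] X move#1: (1,0):-1/OXX/XX./.OO, (1,2):-1/OXX/.XX/.OO, (2,0):+1/OXX/.X./XOO*
[OXX/.X./XOO] end (terminal -1, O#2); searched OXX/.X./.OO to 7

X's best at [OXX/.X./.OO]: (2,0)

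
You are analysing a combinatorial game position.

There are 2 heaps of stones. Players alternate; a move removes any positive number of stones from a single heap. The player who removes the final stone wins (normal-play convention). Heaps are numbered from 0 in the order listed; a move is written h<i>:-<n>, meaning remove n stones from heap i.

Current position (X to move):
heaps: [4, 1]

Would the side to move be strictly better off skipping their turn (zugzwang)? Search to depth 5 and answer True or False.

zugzwang((4,1), X) = False

p1 X@[(4,1)]: h0:-1[(3,1)]-1 h0:-2[(2,1)]-1 h0:-3[(1,1)]+1* h0:-4[(0,1)]-1 h1:-1[(4,0)]-1
p2 O@[(1,1)]: h0:-1[(0,1)]-1* h1:-1[(1,0)]-1
p3 X@[(0,1)]: h1:-1[(0,0)]+1*
p4 O@[(0,0)] terminal -1; root [(4,1)] d5
pass branch (O moves first from the same position):
  | p1 O@[(4,1)]: h0:-1[(3,1)]-1 h0:-2[(2,1)]-1 h0:-3[(1,1)]+1* h0:-4[(0,1)]-1 h1:-1[(4,0)]-1
  | p2 X@[(1,1)]: h0:-1[(0,1)]-1* h1:-1[(1,0)]-1
  | p3 O@[(0,1)]: h1:-1[(0,0)]+1*
  | p4 X@[(0,0)] terminal -1; root [(4,1)] d5
X moving scores +1; X passing scores -1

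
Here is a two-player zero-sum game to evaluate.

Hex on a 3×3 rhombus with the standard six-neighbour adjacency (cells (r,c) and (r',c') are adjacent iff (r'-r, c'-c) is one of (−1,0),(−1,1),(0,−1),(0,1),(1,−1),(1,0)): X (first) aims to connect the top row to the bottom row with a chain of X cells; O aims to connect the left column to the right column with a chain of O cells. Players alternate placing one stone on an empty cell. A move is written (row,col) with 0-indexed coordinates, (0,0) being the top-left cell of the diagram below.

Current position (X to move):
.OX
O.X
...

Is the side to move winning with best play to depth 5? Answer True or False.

X winning at [.OX/O.X/...]: True

p1 X@[.OX/O.X/...]: (0,0)[XOX/O.X/...]+1* (1,1)[.OX/OXX/...]+1 (2,0)[.OX/O.X/X..]+1 (2,1)[.OX/O.X/.X.]+1 (2,2)[.OX/O.X/..X]+1
p2 O@[XOX/O.X/...]: (1,1)[XOX/OOX/...]-1* (2,0)[XOX/O.X/O..]-1 (2,1)[XOX/O.X/.O.]-1 (2,2)[XOX/O.X/..O]-1
p3 X@[XOX/OOX/...]: (2,0)[XOX/OOX/X..]+1* (2,1)[XOX/OOX/.X.]+1 (2,2)[XOX/OOX/..X]+1
p4 O@[XOX/OOX/X..]: (2,1)[XOX/OOX/XO.]-1* (2,2)[XOX/OOX/X.O]-1
p5 X@[XOX/OOX/XO.]: (2,2)[XOX/OOX/XOX]+1*
p6 O@[XOX/OOX/XOX] terminal -1; root [.OX/O.X/...] d5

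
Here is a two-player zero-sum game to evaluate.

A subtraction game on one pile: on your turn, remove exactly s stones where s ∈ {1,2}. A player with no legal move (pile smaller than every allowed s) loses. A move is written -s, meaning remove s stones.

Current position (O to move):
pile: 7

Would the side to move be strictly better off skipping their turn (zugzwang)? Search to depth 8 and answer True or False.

[7] O move#1: -1:+1/6*, -2:-1/5
[6] X move#2: -1:-1/5*, -2:-1/4
[5] O move#3: -1:-1/4, -2:+1/3*
[3] X move#4: -1:-1/2*, -2:-1/1
[2] O move#5: -1:-1/1, -2:+1/0*
[0] end (terminal -1, X#6); searched 7 to 8
if O skipped the turn, X would face:
~ [7] X move#1: -1:+1/6*, -2:-1/5
~ [6] O move#2: -1:-1/5*, -2:-1/4
~ [5] X move#3: -1:-1/4, -2:+1/3*
~ [3] O move#4: -1:-1/2*, -2:-1/1
~ [2] X move#5: -1:-1/1, -2:+1/0*
~ [0] end (terminal -1, O#6); searched 7 to 8
compare (O): move=+1 vs pass=-1

zugzwang(7, O) = False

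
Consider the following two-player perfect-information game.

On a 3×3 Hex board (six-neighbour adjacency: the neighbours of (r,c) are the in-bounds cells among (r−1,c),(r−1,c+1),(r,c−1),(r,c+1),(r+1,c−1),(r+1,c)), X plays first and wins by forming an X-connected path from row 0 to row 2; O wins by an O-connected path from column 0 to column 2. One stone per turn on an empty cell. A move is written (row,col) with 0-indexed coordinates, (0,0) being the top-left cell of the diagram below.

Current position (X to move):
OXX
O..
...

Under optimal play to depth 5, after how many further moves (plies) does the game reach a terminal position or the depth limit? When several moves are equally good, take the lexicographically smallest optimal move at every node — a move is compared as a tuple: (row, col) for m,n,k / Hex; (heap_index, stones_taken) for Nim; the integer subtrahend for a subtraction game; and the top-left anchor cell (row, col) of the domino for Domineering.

p1 X@[OXX/O../...]: (1,1)[OXX/OX./...]+1* (1,2)[OXX/O.X/...]+1 (2,0)[OXX/O../X..]+1 (2,1)[OXX/O../.X.]+1 (2,2)[OXX/O../..X]+1
p2 O@[OXX/OX./...]: (1,2)[OXX/OXO/...]-1* (2,0)[OXX/OX./O..]-1 (2,1)[OXX/OX./.O.]-1 (2,2)[OXX/OX./..O]-1
p3 X@[OXX/OXO/...]: (2,0)[OXX/OXO/X..]+1* (2,1)[OXX/OXO/.X.]+1 (2,2)[OXX/OXO/..X]+1
p4 O@[OXX/OXO/X..] terminal -1; root [OXX/O../...] d5

PV length from [OXX/O../...]: 3 plies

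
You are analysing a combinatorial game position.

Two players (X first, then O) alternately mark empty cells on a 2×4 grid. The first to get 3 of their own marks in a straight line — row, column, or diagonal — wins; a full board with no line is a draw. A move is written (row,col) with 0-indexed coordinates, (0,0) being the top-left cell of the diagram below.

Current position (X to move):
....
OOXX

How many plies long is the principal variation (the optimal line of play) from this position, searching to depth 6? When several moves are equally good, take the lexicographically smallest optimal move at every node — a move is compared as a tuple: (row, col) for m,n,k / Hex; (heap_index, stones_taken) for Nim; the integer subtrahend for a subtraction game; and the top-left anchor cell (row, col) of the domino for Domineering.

ply 1, X at ..../OOXX | (0,0)=+0→X.../OOXX*; (0,1)=+0→.X../OOXX; (0,2)=+0→..X./OOXX; (0,3)=+0→...X/OOXX
ply 2, O at X.../OOXX | (0,1)=+0→XO../OOXX*; (0,2)=+0→X.O./OOXX; (0,3)=+0→X..O/OOXX
ply 3, X at XO../OOXX | (0,2)=+0→XOX./OOXX*; (0,3)=+0→XO.X/OOXX
ply 4, O at XOX./OOXX | (0,3)=+0→XOXO/OOXX*
ply 5: XOXO/OOXX is terminal +0 (X); from ..../OOXX depth 6

PV length from [..../OOXX]: 4 plies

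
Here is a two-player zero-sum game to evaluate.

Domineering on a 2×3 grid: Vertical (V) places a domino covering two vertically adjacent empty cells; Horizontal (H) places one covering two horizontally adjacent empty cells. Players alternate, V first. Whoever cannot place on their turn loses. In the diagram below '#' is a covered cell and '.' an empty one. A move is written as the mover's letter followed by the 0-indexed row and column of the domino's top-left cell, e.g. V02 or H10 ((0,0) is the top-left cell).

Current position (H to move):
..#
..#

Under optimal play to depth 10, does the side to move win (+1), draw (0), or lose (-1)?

value(..#/..#, H) = +1

[..#/..#] H move#1: H00:+1/###/..#*, H10:+1/..#/###
[###/..#] end (terminal -1, V#2); searched ..#/..# to 10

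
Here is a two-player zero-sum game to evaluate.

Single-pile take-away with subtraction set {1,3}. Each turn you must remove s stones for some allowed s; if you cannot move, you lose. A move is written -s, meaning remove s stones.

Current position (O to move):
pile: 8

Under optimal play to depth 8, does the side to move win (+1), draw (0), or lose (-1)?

ply 1, O at 8 | -1=-1→7*; -3=-1→5
ply 2, X at 7 | -1=+1→6*; -3=+1→4
ply 3, O at 6 | -1=-1→5*; -3=-1→3
ply 4, X at 5 | -1=+1→4*; -3=+1→2
ply 5, O at 4 | -1=-1→3*; -3=-1→1
ply 6, X at 3 | -1=+1→2*; -3=+1→0
ply 7, O at 2 | -1=-1→1*
ply 8, X at 1 | -1=+1→0*
ply 9: 0 is terminal -1 (O); from 8 depth 8

value(8, O) = -1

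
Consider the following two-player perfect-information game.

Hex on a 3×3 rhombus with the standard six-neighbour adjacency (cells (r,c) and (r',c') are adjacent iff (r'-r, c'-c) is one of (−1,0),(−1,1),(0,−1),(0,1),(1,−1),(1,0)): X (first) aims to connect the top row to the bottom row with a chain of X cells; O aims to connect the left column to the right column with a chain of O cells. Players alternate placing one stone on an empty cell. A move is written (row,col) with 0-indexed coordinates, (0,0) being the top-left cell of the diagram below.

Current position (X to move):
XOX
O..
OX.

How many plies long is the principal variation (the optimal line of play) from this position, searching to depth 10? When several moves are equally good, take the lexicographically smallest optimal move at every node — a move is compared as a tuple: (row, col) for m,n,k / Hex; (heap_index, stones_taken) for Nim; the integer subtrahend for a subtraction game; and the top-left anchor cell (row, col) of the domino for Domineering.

PV length from [XOX/O../OX.]: 1 ply

[XOX/O../OX.] X move#1: (1,1):+1/XOX/OX./OX.*, (1,2):+1/XOX/O.X/OX., (2,2):+1/XOX/O../OXX
[XOX/OX./OX.] end (terminal -1, O#2); searched XOX/O../OX. to 10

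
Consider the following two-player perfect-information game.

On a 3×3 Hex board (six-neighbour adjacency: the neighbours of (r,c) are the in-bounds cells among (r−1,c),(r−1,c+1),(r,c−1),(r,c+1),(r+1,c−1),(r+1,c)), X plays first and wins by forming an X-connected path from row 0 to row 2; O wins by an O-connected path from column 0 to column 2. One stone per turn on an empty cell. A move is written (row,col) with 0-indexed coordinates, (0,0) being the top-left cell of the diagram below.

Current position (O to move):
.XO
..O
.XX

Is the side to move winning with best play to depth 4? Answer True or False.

O winning at [.XO/..O/.XX]: True

p1 O@[.XO/..O/.XX]: (0,0)[OXO/..O/.XX]-1 (1,0)[.XO/O.O/.XX]-1 (1,1)[.XO/.OO/.XX]+1* (2,0)[.XO/..O/OXX]-1
p2 X@[.XO/.OO/.XX]: (0,0)[XXO/.OO/.XX]-1* (1,0)[.XO/XOO/.XX]-1 (2,0)[.XO/.OO/XXX]-1
p3 O@[XXO/.OO/.XX]: (1,0)[XXO/OOO/.XX]+1* (2,0)[XXO/.OO/OXX]+1
p4 X@[XXO/OOO/.XX] terminal -1; root [.XO/..O/.XX] d4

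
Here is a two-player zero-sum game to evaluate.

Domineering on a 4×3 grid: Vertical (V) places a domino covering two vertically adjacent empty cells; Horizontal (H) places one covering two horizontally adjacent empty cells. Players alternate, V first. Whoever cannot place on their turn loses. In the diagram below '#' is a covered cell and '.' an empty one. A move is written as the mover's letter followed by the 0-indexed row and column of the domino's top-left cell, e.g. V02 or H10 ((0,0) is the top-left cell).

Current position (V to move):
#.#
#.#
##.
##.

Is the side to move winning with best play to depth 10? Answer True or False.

V winning at [#.#/#.#/##./##.]: True

p1 V@[#.#/#.#/##./##.]: V01[###/###/##./##.]+1* V22[#.#/#.#/###/###]+1
p2 H@[###/###/##./##.] terminal -1; root [#.#/#.#/##./##.] d10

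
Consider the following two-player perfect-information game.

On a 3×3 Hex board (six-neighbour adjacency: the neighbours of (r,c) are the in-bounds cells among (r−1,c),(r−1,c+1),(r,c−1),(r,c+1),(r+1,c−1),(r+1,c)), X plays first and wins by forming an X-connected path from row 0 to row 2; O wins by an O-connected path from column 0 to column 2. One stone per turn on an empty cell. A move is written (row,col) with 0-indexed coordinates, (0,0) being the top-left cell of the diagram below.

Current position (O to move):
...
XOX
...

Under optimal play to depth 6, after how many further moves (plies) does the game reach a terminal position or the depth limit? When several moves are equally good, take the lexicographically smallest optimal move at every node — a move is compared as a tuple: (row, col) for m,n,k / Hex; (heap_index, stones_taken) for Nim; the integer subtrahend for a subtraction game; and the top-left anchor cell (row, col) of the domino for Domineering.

ply 1, O at .../XOX/... | (0,0)=-1→O../XOX/...*; (0,1)=-1→.O./XOX/...; (0,2)=-1→..O/XOX/...; (2,0)=-1→.../XOX/O..; (2,1)=-1→.../XOX/.O.; (2,2)=-1→.../XOX/..O
ply 2, X at O../XOX/... | (0,1)=+1→OX./XOX/...*; (0,2)=+1→O.X/XOX/...; (2,0)=+1→O../XOX/X..; (2,1)=-1→O../XOX/.X.; (2,2)=-1→O../XOX/..X
ply 3, O at OX./XOX/... | (0,2)=-1→OXO/XOX/...*; (2,0)=-1→OX./XOX/O..; (2,1)=-1→OX./XOX/.O.; (2,2)=-1→OX./XOX/..O
ply 4, X at OXO/XOX/... | (2,0)=+1→OXO/XOX/X..*; (2,1)=-1→OXO/XOX/.X.; (2,2)=-1→OXO/XOX/..X
ply 5: OXO/XOX/X.. is terminal -1 (O); from .../XOX/... depth 6

PV length from [.../XOX/...]: 4 plies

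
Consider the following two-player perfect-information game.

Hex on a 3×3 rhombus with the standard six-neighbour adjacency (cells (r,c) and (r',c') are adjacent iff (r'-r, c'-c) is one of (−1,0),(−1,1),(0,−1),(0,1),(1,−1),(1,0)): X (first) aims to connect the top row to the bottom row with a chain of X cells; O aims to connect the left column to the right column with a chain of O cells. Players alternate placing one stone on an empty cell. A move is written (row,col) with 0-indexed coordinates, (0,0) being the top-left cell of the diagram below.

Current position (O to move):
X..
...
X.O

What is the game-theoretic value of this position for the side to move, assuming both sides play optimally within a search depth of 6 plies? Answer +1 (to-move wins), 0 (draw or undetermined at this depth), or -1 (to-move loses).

p1 O@[X../.../X.O]: (0,1)[XO./.../X.O]-1* (0,2)[X.O/.../X.O]-1 (1,0)[X../O../X.O]-1 (1,1)[X../.O./X.O]-1 (1,2)[X../..O/X.O]-1 (2,1)[X../.../XOO]-1
p2 X@[XO./.../X.O]: (0,2)[XOX/.../X.O]+1* (1,0)[XO./X../X.O]+1 (1,1)[XO./.X./X.O]+1 (1,2)[XO./..X/X.O]+1 (2,1)[XO./.../XXO]+1
p3 O@[XOX/.../X.O]: (1,0)[XOX/O../X.O]-1* (1,1)[XOX/.O./X.O]-1 (1,2)[XOX/..O/X.O]-1 (2,1)[XOX/.../XOO]-1
p4 X@[XOX/O../X.O]: (1,1)[XOX/OX./X.O]+1* (1,2)[XOX/O.X/X.O]+1 (2,1)[XOX/O../XXO]+1
p5 O@[XOX/OX./X.O] terminal -1; root [X../.../X.O] d6

value(X../.../X.O, O) = -1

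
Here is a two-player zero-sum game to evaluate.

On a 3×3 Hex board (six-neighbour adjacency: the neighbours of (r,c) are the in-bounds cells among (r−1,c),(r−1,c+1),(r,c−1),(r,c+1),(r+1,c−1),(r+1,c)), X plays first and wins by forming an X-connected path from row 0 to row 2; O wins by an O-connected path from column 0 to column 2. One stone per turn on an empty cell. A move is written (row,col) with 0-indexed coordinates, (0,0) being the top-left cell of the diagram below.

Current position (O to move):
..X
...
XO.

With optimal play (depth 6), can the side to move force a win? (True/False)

O winning at [..X/.../XO.]: False

p1 O@[..X/.../XO.]: (0,0)[O.X/.../XO.]-1* (0,1)[.OX/.../XO.]-1 (1,0)[..X/O../XO.]-1 (1,1)[..X/.O./XO.]-1 (1,2)[..X/..O/XO.]-1 (2,2)[..X/.../XOO]-1
p2 X@[O.X/.../XO.]: (0,1)[OXX/.../XO.]+1* (1,0)[O.X/X../XO.]+1 (1,1)[O.X/.X./XO.]+1 (1,2)[O.X/..X/XO.]+1 (2,2)[O.X/.../XOX]+1
p3 O@[OXX/.../XO.]: (1,0)[OXX/O../XO.]-1* (1,1)[OXX/.O./XO.]-1 (1,2)[OXX/..O/XO.]-1 (2,2)[OXX/.../XOO]-1
p4 X@[OXX/O../XO.]: (1,1)[OXX/OX./XO.]+1* (1,2)[OXX/O.X/XO.]+1 (2,2)[OXX/O../XOX]+1
p5 O@[OXX/OX./XO.] terminal -1; root [..X/.../XO.] d6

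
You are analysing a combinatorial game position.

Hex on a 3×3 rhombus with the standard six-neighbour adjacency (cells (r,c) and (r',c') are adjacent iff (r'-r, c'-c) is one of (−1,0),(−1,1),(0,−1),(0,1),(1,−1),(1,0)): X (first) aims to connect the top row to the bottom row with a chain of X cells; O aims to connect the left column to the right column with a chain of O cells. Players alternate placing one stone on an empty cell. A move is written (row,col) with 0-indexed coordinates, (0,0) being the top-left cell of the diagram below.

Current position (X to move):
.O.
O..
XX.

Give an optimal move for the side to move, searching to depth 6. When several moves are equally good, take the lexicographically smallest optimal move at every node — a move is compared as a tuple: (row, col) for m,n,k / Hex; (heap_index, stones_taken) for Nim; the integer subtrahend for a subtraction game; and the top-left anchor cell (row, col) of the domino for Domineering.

X's best at [.O./O../XX.]: (0,2)

ply 1, X at .O./O../XX. | (0,0)=-1→XO./O../XX.; (0,2)=+1→.OX/O../XX.*; (1,1)=-1→.O./OX./XX.; (1,2)=-1→.O./O.X/XX.; (2,2)=-1→.O./O../XXX
ply 2, O at .OX/O../XX. | (0,0)=-1→OOX/O../XX.*; (1,1)=-1→.OX/OO./XX.; (1,2)=-1→.OX/O.O/XX.; (2,2)=-1→.OX/O../XXO
ply 3, X at OOX/O../XX. | (1,1)=+1→OOX/OX./XX.*; (1,2)=+1→OOX/O.X/XX.; (2,2)=+1→OOX/O../XXX
ply 4: OOX/OX./XX. is terminal -1 (O); from .O./O../XX. depth 6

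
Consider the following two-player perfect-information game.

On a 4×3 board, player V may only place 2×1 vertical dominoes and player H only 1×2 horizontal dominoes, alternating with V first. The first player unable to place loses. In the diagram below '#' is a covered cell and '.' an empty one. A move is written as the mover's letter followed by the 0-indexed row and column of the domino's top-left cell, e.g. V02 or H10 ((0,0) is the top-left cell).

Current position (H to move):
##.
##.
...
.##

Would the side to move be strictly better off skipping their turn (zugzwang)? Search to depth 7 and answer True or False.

p1 H@[##./##./.../.##]: H20[##./##./##./.##]-1* H21[##./##./.##/.##]-1
p2 V@[##./##./##./.##]: V02[###/###/##./.##]+1* V12[##./###/###/.##]+1
p3 H@[###/###/##./.##] terminal -1; root [##./##./.../.##] d7
if H skipped the turn, V would face:
~ p1 V@[##./##./.../.##]: V02[###/###/.../.##]-1 V12[##./###/..#/.##]-1 V20[##./##./#../###]+1*
~ p2 H@[##./##./#../###]: H21[##./##./###/###]-1*
~ p3 V@[##./##./###/###]: V02[###/###/###/###]+1*
~ p4 H@[###/###/###/###] terminal -1; root [##./##./.../.##] d7
compare (H): move=-1 vs pass=-1

zugzwang(##./##./.../.##, H) = False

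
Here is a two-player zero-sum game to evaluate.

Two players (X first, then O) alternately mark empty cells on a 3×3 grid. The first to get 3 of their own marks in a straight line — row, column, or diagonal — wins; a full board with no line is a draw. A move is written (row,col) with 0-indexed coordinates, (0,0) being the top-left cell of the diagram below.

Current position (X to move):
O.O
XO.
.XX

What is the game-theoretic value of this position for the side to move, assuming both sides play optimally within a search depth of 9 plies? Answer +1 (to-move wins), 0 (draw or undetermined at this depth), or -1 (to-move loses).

ply 1, X at O.O/XO./.XX | (0,1)=-1→OXO/XO./.XX; (1,2)=-1→O.O/XOX/.XX; (2,0)=+1→O.O/XO./XXX*
ply 2: O.O/XO./XXX is terminal -1 (O); from O.O/XO./.XX depth 9

value(O.O/XO./.XX, X) = +1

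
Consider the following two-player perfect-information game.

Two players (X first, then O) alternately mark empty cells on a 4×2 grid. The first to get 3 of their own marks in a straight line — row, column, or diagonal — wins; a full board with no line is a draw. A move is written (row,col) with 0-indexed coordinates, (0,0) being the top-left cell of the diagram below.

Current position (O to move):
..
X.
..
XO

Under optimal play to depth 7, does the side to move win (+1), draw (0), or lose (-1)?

value(../X./../XO, O) = 0

ply 1, O at ../X./../XO | (0,0)=-1→O./X./../XO; (0,1)=-1→.O/X./../XO; (1,1)=-1→../XO/../XO; (2,0)=+0→../X./O./XO*; (2,1)=-1→../X./.O/XO
ply 2, X at ../X./O./XO | (0,0)=+0→X./X./O./XO*; (0,1)=+0→.X/X./O./XO; (1,1)=+0→../XX/O./XO; (2,1)=+0→../X./OX/XO
ply 3, O at X./X./O./XO | (0,1)=+0→XO/X./O./XO*; (1,1)=+0→X./XO/O./XO; (2,1)=+0→X./X./OO/XO
ply 4, X at XO/X./O./XO | (1,1)=+0→XO/XX/O./XO*; (2,1)=+0→XO/X./OX/XO
ply 5, O at XO/XX/O./XO | (2,1)=+0→XO/XX/OO/XO*
ply 6: XO/XX/OO/XO is terminal +0 (X); from ../X./../XO depth 7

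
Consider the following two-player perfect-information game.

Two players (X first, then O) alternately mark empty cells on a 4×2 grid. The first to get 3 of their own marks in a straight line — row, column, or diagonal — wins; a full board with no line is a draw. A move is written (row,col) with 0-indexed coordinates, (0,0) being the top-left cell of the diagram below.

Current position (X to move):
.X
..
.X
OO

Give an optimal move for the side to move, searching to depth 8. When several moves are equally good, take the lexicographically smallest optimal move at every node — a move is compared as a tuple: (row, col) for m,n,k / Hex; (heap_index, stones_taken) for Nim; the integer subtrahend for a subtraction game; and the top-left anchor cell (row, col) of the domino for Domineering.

X's best at [.X/../.X/OO]: (1,1)

[.X/../.X/OO] X move#1: (0,0):+0/XX/../.X/OO, (1,0):+0/.X/X./.X/OO, (1,1):+1/.X/.X/.X/OO*, (2,0):+0/.X/../XX/OO
[.X/.X/.X/OO] end (terminal -1, O#2); searched .X/../.X/OO to 8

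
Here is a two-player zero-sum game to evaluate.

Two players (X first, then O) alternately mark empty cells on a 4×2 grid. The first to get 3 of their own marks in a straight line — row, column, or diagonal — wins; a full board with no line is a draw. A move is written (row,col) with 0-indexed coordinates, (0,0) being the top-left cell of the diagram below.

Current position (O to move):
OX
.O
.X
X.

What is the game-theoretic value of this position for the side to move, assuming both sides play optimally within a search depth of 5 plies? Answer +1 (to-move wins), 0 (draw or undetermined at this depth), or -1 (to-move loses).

value(OX/.O/.X/X., O) = 0

ply 1, O at OX/.O/.X/X. | (1,0)=+0→OX/OO/.X/X.*; (2,0)=+0→OX/.O/OX/X.; (3,1)=+0→OX/.O/.X/XO
ply 2, X at OX/OO/.X/X. | (2,0)=+0→OX/OO/XX/X.*; (3,1)=-1→OX/OO/.X/XX
ply 3, O at OX/OO/XX/X. | (3,1)=+0→OX/OO/XX/XO*
ply 4: OX/OO/XX/XO is terminal +0 (X); from OX/.O/.X/X. depth 5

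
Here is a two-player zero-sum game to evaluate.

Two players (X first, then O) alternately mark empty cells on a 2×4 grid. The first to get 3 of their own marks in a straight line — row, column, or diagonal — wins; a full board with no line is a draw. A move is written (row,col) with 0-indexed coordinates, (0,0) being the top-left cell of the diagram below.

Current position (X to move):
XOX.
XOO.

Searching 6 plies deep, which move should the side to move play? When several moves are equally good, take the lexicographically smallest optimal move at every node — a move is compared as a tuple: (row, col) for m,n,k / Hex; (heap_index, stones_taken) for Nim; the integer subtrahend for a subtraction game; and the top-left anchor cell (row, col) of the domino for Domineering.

X's best at [XOX./XOO.]: (1,3)

[XOX./XOO.] X move#1: (0,3):-1/XOXX/XOO., (1,3):+0/XOX./XOOX*
[XOX./XOOX] O move#2: (0,3):+0/XOXO/XOOX*
[XOXO/XOOX] end (terminal +0, X#3); searched XOX./XOO. to 6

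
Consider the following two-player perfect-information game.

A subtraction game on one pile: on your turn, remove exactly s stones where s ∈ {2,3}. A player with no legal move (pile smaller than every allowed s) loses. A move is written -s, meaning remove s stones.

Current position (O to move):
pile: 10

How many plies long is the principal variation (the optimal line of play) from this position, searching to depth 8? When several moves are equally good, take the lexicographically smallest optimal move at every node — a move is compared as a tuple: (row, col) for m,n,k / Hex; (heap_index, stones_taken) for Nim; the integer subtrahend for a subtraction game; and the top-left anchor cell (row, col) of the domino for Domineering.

ply 1, O at 10 | -2=-1→8*; -3=-1→7
ply 2, X at 8 | -2=+1→6*; -3=+1→5
ply 3, O at 6 | -2=-1→4*; -3=-1→3
ply 4, X at 4 | -2=-1→2; -3=+1→1*
ply 5: 1 is terminal -1 (O); from 10 depth 8

PV length from [10]: 4 plies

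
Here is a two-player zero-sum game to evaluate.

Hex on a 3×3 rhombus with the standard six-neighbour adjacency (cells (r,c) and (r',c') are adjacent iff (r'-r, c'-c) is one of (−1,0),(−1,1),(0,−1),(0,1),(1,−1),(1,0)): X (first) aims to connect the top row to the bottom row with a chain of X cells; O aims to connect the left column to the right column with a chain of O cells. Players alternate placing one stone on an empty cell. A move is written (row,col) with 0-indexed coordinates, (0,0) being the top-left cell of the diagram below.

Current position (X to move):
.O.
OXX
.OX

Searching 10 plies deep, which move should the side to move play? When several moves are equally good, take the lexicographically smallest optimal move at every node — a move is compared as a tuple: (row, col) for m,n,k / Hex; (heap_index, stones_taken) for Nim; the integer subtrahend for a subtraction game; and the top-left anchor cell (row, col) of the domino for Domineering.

X's best at [.O./OXX/.OX]: (0,2)

ply 1, X at .O./OXX/.OX | (0,0)=-1→XO./OXX/.OX; (0,2)=+1→.OX/OXX/.OX*; (2,0)=-1→.O./OXX/XOX
ply 2: .OX/OXX/.OX is terminal -1 (O); from .O./OXX/.OX depth 10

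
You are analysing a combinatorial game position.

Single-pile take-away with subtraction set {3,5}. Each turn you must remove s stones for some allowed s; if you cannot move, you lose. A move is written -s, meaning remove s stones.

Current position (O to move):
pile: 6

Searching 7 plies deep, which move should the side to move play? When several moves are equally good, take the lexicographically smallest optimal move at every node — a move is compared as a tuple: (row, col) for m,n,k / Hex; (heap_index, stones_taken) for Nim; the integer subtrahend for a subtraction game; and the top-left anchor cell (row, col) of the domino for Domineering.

O's best at [6]: -5

[6] O move#1: -3:-1/3, -5:+1/1*
[1] end (terminal -1, X#2); searched 6 to 7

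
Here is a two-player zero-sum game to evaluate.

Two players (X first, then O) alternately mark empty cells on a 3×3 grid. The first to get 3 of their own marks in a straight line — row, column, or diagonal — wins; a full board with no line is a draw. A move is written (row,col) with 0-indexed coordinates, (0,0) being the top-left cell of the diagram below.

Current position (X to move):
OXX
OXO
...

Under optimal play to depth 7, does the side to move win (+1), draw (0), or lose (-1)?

ply 1, X at OXX/OXO/... | (2,0)=+1→OXX/OXO/X..*; (2,1)=+1→OXX/OXO/.X.; (2,2)=-1→OXX/OXO/..X
ply 2: OXX/OXO/X.. is terminal -1 (O); from OXX/OXO/... depth 7

value(OXX/OXO/..., X) = +1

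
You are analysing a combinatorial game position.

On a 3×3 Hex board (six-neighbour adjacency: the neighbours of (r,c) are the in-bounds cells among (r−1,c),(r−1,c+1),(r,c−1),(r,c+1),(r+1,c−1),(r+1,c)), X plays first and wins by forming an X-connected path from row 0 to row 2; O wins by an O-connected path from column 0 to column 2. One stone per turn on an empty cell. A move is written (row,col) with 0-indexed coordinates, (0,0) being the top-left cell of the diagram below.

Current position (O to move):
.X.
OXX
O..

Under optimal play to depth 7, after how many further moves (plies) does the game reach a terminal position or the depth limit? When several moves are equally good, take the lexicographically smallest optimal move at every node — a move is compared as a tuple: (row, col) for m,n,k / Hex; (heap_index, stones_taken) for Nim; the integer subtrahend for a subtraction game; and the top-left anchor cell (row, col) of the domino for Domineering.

PV length from [.X./OXX/O..]: 4 plies

[.X./OXX/O..] O move#1: (0,0):-1/OX./OXX/O..*, (0,2):-1/.XO/OXX/O.., (2,1):-1/.X./OXX/OO., (2,2):-1/.X./OXX/O.O
[OX./OXX/O..] X move#2: (0,2):+1/OXX/OXX/O..*, (2,1):+1/OX./OXX/OX., (2,2):+1/OX./OXX/O.X
[OXX/OXX/O..] O move#3: (2,1):-1/OXX/OXX/OO.*, (2,2):-1/OXX/OXX/O.O
[OXX/OXX/OO.] X move#4: (2,2):+1/OXX/OXX/OOX*
[OXX/OXX/OOX] end (terminal -1, O#5); searched .X./OXX/O.. to 7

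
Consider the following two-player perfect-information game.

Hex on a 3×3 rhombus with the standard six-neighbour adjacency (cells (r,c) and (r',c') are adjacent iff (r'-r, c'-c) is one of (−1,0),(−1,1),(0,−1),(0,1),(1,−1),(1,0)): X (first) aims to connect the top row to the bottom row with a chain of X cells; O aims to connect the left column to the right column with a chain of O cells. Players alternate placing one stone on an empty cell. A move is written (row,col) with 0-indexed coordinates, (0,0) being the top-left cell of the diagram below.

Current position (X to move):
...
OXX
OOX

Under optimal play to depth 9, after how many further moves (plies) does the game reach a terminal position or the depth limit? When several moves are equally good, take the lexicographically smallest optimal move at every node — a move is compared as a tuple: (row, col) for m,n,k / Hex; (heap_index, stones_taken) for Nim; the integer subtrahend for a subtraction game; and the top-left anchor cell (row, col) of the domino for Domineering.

PV length from [.../OXX/OOX]: 3 plies

[.../OXX/OOX] X move#1: (0,0):+1/X../OXX/OOX*, (0,1):+1/.X./OXX/OOX, (0,2):+1/..X/OXX/OOX
[X../OXX/OOX] O move#2: (0,1):-1/XO./OXX/OOX*, (0,2):-1/X.O/OXX/OOX
[XO./OXX/OOX] X move#3: (0,2):+1/XOX/OXX/OOX*
[XOX/OXX/OOX] end (terminal -1, O#4); searched .../OXX/OOX to 9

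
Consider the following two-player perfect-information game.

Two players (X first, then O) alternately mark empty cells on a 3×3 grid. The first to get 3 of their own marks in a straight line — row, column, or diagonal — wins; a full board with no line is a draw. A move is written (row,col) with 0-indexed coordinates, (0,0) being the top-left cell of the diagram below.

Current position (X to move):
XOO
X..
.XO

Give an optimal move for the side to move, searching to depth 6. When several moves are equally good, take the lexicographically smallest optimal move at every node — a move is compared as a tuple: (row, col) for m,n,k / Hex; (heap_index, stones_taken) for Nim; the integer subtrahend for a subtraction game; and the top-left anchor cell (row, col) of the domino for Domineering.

X's best at [XOO/X../.XO]: (1,2)

[XOO/X../.XO] X move#1: (1,1):-1/XOO/XX./.XO, (1,2):+1/XOO/X.X/.XO*, (2,0):+1/XOO/X../XXO
[XOO/X.X/.XO] O move#2: (1,1):-1/XOO/XOX/.XO*, (2,0):-1/XOO/X.X/OXO
[XOO/XOX/.XO] X move#3: (2,0):+1/XOO/XOX/XXO*
[XOO/XOX/XXO] end (terminal -1, O#4); searched XOO/X../.XO to 6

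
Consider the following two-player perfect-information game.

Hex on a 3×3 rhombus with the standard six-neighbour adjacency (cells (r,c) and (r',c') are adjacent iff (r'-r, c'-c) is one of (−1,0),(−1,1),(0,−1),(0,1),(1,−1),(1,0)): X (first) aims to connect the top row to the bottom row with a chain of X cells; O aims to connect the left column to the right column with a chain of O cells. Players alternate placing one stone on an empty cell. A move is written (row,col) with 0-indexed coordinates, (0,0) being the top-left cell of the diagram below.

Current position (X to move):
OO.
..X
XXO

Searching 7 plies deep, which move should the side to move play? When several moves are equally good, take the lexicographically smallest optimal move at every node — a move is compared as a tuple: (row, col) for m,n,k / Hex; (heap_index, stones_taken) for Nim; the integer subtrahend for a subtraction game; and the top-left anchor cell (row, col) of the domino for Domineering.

X's best at [OO./..X/XXO]: (0,2)

p1 X@[OO./..X/XXO]: (0,2)[OOX/..X/XXO]+1* (1,0)[OO./X.X/XXO]-1 (1,1)[OO./.XX/XXO]-1
p2 O@[OOX/..X/XXO] terminal -1; root [OO./..X/XXO] d7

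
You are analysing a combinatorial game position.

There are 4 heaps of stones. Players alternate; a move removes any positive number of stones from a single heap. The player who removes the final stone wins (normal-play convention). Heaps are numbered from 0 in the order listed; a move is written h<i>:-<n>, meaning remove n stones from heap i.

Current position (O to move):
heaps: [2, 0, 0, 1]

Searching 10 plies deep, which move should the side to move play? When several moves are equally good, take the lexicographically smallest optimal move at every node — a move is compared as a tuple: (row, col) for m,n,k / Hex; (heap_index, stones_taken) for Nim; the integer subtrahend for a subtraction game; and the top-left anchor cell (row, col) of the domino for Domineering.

p1 O@[(2,0,0,1)]: h0:-1[(1,0,0,1)]+1* h0:-2[(0,0,0,1)]-1 h3:-1[(2,0,0,0)]-1
p2 X@[(1,0,0,1)]: h0:-1[(0,0,0,1)]-1* h3:-1[(1,0,0,0)]-1
p3 O@[(0,0,0,1)]: h3:-1[(0,0,0,0)]+1*
p4 X@[(0,0,0,0)] terminal -1; root [(2,0,0,1)] d10

O's best at [(2,0,0,1)]: h0:-1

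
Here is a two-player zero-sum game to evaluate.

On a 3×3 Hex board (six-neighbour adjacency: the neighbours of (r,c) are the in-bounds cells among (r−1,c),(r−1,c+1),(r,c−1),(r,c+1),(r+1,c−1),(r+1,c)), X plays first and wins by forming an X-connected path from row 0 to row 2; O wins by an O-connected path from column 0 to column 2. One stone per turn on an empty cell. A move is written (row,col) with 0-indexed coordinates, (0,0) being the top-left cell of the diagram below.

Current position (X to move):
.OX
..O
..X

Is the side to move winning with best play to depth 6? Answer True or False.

[.OX/..O/..X] X move#1: (0,0):-1/XOX/..O/..X, (1,0):-1/.OX/X.O/..X, (1,1):+1/.OX/.XO/..X*, (2,0):-1/.OX/..O/X.X, (2,1):-1/.OX/..O/.XX
[.OX/.XO/..X] O move#2: (0,0):-1/OOX/.XO/..X*, (1,0):-1/.OX/OXO/..X, (2,0):-1/.OX/.XO/O.X, (2,1):-1/.OX/.XO/.OX
[OOX/.XO/..X] X move#3: (1,0):+1/OOX/XXO/..X*, (2,0):+1/OOX/.XO/X.X, (2,1):+1/OOX/.XO/.XX
[OOX/XXO/..X] O move#4: (2,0):-1/OOX/XXO/O.X*, (2,1):-1/OOX/XXO/.OX
[OOX/XXO/O.X] X move#5: (2,1):+1/OOX/XXO/OXX*
[OOX/XXO/OXX] end (terminal -1, O#6); searched .OX/..O/..X to 6

X winning at [.OX/..O/..X]: True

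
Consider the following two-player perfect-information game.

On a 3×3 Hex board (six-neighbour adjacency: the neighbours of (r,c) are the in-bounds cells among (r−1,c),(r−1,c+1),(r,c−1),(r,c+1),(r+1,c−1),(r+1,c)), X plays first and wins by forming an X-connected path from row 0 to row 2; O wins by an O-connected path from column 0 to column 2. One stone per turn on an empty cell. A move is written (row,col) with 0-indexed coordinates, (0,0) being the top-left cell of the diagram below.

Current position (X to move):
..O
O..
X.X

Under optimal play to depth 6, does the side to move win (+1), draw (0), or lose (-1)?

[..O/O../X.X] X move#1: (0,0):-1/X.O/O../X.X*, (0,1):-1/.XO/O../X.X, (1,1):-1/..O/OX./X.X, (1,2):-1/..O/O.X/X.X, (2,1):-1/..O/O../XXX
[X.O/O../X.X] O move#2: (0,1):+1/XOO/O../X.X*, (1,1):+1/X.O/OO./X.X, (1,2):+1/X.O/O.O/X.X, (2,1):+1/X.O/O../XOX
[XOO/O../X.X] end (terminal -1, X#3); searched ..O/O../X.X to 6

value(..O/O../X.X, X) = -1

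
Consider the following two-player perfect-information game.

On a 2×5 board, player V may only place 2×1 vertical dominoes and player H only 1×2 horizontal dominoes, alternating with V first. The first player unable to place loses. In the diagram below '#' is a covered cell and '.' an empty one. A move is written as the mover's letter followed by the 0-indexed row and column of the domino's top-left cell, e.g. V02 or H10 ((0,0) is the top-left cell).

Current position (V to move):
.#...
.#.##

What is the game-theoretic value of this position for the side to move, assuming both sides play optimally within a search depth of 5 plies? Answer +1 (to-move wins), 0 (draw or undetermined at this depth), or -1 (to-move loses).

value(.#.../.#.##, V) = +1

[.#.../.#.##] V move#1: V00:-1/##.../##.##, V02:+1/.##../.####*
[.##../.####] H move#2: H03:-1/.####/.####*
[.####/.####] V move#3: V00:+1/#####/#####*
[#####/#####] end (terminal -1, H#4); searched .#.../.#.## to 5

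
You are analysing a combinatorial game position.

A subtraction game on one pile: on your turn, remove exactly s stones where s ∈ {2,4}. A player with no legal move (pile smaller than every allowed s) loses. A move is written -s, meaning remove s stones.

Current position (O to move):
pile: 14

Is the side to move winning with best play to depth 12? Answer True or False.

O winning at [14]: True

[14] O move#1: -2:+1/12*, -4:-1/10
[12] X move#2: -2:-1/10*, -4:-1/8
[10] O move#3: -2:-1/8, -4:+1/6*
[6] X move#4: -2:-1/4*, -4:-1/2
[4] O move#5: -2:-1/2, -4:+1/0*
[0] end (terminal -1, X#6); searched 14 to 12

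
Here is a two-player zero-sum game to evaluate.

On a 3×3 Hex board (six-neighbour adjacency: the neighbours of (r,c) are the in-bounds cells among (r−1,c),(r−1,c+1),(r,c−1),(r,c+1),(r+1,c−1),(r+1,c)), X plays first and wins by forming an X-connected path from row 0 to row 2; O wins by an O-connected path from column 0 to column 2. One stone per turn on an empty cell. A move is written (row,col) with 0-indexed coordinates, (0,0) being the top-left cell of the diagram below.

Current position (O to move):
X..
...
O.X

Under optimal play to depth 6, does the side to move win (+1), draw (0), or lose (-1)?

ply 1, O at X../.../O.X | (0,1)=-1→XO./.../O.X; (0,2)=-1→X.O/.../O.X; (1,0)=-1→X../O../O.X; (1,1)=+1→X../.O./O.X*; (1,2)=+1→X../..O/O.X; (2,1)=-1→X../.../OOX
ply 2, X at X../.O./O.X | (0,1)=-1→XX./.O./O.X*; (0,2)=-1→X.X/.O./O.X; (1,0)=-1→X../XO./O.X; (1,2)=-1→X../.OX/O.X; (2,1)=-1→X../.O./OXX
ply 3, O at XX./.O./O.X | (0,2)=+1→XXO/.O./O.X*; (1,0)=+1→XX./OO./O.X; (1,2)=+1→XX./.OO/O.X; (2,1)=+1→XX./.O./OOX
ply 4: XXO/.O./O.X is terminal -1 (X); from X../.../O.X depth 6

value(X../.../O.X, O) = +1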